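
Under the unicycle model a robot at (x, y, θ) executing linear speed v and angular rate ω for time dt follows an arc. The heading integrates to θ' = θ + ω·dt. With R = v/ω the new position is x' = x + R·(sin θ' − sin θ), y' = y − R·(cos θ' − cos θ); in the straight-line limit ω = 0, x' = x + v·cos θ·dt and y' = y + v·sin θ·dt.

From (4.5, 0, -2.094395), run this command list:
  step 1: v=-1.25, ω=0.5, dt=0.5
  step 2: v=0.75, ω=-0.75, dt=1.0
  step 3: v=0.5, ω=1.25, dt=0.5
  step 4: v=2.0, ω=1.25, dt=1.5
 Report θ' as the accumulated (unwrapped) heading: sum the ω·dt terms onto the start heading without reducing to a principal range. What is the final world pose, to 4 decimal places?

step 1: θ'=-1.8444 (R=-2.5000) → pose (4.7419, 0.5745, -1.8444)
step 2: θ'=-2.5944 (R=-1.0000) → pose (4.2994, -0.0093, -2.5944)
step 3: θ'=-1.9694 (R=0.4000) → pose (4.1389, -0.1956, -1.9694)
step 4: θ'=-0.0944 (R=1.6000) → pose (5.4627, -2.4095, -0.0944)

(5.4627, -2.4095, -0.0944)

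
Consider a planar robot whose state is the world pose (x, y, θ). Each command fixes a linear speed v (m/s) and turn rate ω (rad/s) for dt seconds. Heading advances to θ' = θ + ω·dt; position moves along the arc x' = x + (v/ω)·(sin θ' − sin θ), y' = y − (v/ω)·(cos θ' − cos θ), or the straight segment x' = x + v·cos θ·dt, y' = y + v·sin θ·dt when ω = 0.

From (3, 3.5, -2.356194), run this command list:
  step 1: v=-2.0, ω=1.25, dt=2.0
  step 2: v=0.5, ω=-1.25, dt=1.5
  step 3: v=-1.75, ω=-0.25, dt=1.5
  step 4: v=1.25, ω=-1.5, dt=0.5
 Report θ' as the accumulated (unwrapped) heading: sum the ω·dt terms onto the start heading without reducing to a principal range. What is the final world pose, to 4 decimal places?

(2.4991, 7.8339, -2.8562)

step 1: θ'=0.1438 (R=-1.6000) → pose (1.6393, 6.2149, 0.1438)
step 2: θ'=-1.7312 (R=-0.4000) → pose (2.0915, 5.7551, -1.7312)
step 3: θ'=-2.1062 (R=7.0000) → pose (2.9812, 8.2084, -2.1062)
step 4: θ'=-2.8562 (R=-0.8333) → pose (2.4991, 7.8339, -2.8562)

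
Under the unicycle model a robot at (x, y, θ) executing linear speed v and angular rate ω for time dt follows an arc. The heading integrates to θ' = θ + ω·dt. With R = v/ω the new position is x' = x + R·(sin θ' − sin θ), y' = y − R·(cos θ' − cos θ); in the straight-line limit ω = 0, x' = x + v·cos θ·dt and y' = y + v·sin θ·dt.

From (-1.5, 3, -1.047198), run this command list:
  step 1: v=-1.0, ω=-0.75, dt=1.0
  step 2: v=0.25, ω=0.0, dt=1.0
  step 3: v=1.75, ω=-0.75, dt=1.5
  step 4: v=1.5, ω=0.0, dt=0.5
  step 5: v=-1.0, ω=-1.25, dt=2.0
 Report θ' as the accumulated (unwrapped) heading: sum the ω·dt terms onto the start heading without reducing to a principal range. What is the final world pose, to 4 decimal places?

(-3.4178, 0.5033, -5.4222)

step 1: θ'=-1.7972 (R=1.3333) → pose (-1.6446, 3.9660, -1.7972)
step 2: θ'=-1.7972 (straight) → pose (-1.7007, 3.7223, -1.7972)
step 3: θ'=-2.9222 (R=-2.3333) → pose (-3.4667, 1.9687, -2.9222)
step 4: θ'=-2.9222 (straight) → pose (-4.1987, 1.8055, -2.9222)
step 5: θ'=-5.4222 (R=0.8000) → pose (-3.4178, 0.5033, -5.4222)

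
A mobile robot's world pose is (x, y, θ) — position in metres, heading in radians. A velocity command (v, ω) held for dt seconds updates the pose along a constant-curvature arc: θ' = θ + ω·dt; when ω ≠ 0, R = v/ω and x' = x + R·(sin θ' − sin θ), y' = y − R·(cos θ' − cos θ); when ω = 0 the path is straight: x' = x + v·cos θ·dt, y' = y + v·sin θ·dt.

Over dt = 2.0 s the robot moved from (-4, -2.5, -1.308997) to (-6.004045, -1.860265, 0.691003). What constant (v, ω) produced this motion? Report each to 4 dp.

v = -1.2500, ω = 1.0000

Δθ = 0.691003 − -1.308997 = 2.000000
ω = Δθ/dt = 2.000000/2.0 = 1.0000
R = Δx/(sin θ' − sin θ) = -1.2500
v = R·ω = -1.2500·1.0000 = -1.2500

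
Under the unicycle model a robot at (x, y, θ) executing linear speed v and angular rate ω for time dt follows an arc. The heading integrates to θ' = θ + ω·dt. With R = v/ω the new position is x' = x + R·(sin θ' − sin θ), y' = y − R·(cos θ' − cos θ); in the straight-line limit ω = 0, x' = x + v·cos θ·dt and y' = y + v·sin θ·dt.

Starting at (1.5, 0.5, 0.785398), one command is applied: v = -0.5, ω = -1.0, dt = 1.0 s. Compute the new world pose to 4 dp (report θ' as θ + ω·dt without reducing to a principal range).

θ' = 0.7854 + -1.0·1.0 = -0.2146
R = v/ω = -0.5/-1.0 = 0.5000
x' = 1.5 + 0.5000·(sin -0.2146 − sin 0.7854) = 1.0400
y' = 0.5 − 0.5000·(cos -0.2146 − cos 0.7854) = 0.3650

(1.0400, 0.3650, -0.2146)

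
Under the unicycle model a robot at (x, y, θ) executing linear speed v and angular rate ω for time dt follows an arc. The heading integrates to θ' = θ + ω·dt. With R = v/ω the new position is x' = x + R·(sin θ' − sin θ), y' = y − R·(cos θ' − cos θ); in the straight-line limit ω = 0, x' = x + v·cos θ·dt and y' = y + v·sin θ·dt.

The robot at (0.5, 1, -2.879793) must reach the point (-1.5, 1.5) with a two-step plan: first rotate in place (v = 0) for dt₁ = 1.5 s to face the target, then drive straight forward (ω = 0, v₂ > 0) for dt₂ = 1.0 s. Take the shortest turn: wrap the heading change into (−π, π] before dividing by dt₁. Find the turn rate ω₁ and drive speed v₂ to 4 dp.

ω₁ = -0.3379, v₂ = 2.0616

heading to target = atan2(1.5−1, -1.5−0.5) = 2.8966
Δθ = wrap(2.8966 − -2.8798) = -0.5068; ω₁ = Δθ/dt₁ = -0.3379
distance = √((-1.5−0.5)² + (1.5−1)²) = 2.0616; v₂ = distance/dt₂ = 2.0616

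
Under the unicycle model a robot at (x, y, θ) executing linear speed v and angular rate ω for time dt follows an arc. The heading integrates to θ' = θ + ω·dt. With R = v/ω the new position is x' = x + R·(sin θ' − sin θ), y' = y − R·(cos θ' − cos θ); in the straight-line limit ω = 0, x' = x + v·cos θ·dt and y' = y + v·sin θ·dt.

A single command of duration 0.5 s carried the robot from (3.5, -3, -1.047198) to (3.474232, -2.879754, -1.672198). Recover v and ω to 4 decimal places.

Δθ = -1.672198 − -1.047198 = -0.625000
ω = Δθ/dt = -0.625000/0.5 = -1.2500
R = −Δy/(cos θ' − cos θ) = 0.2000
v = R·ω = 0.2000·-1.2500 = -0.2500

v = -0.2500, ω = -1.2500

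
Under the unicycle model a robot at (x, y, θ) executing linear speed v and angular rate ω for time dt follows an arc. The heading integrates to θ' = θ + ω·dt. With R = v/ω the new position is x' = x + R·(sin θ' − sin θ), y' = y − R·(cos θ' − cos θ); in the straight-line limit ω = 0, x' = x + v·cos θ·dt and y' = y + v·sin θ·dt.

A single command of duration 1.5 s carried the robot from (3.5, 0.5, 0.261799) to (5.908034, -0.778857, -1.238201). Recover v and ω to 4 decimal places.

v = 2.0000, ω = -1.0000

Δθ = -1.238201 − 0.261799 = -1.500000
ω = Δθ/dt = -1.500000/1.5 = -1.0000
R = Δx/(sin θ' − sin θ) = -2.0000
v = R·ω = -2.0000·-1.0000 = 2.0000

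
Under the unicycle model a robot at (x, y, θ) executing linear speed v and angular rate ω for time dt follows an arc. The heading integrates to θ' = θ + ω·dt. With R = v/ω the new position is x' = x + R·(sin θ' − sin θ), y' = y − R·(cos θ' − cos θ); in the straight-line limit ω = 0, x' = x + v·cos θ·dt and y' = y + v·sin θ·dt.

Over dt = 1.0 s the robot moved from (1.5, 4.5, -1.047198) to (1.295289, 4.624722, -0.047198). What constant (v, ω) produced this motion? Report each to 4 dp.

Δθ = -0.047198 − -1.047198 = 1.000000
ω = Δθ/dt = 1.000000/1.0 = 1.0000
R = Δx/(sin θ' − sin θ) = -0.2500
v = R·ω = -0.2500·1.0000 = -0.2500

v = -0.2500, ω = 1.0000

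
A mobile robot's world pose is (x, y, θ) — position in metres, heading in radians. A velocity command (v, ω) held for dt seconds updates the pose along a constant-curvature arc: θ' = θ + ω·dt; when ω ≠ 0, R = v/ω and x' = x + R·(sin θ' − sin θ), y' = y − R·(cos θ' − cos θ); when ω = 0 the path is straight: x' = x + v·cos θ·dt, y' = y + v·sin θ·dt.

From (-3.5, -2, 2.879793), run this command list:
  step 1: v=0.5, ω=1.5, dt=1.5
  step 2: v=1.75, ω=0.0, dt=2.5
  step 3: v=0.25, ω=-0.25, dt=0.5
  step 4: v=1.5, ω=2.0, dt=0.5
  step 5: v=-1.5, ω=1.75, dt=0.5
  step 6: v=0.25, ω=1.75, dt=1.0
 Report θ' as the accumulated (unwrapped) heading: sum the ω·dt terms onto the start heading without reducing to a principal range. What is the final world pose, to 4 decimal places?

(-2.2574, -6.9754, 8.6298)

step 1: θ'=5.1298 (R=0.3333) → pose (-3.8910, -2.4571, 5.1298)
step 2: θ'=5.1298 (straight) → pose (-2.1174, -6.4565, 5.1298)
step 3: θ'=5.0048 (R=-1.0000) → pose (-2.0740, -6.5736, 5.0048)
step 4: θ'=6.0048 (R=0.7500) → pose (-1.5619, -7.0786, 6.0048)
step 5: θ'=6.8798 (R=-0.8571) → pose (-2.2791, -7.1936, 6.8798)
step 6: θ'=8.6298 (R=0.1429) → pose (-2.2574, -6.9754, 8.6298)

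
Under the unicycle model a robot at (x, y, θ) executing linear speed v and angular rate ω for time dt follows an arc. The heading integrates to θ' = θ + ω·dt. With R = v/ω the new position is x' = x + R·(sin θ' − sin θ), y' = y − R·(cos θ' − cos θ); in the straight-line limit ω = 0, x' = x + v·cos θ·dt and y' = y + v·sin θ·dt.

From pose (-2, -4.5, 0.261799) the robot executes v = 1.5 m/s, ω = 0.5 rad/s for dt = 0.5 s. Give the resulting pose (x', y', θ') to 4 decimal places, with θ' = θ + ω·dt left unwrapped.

(-1.3072, -4.2178, 0.5118)

θ' = 0.2618 + 0.5·0.5 = 0.5118
R = v/ω = 1.5/0.5 = 3.0000
x' = -2 + 3.0000·(sin 0.5118 − sin 0.2618) = -1.3072
y' = -4.5 − 3.0000·(cos 0.5118 − cos 0.2618) = -4.2178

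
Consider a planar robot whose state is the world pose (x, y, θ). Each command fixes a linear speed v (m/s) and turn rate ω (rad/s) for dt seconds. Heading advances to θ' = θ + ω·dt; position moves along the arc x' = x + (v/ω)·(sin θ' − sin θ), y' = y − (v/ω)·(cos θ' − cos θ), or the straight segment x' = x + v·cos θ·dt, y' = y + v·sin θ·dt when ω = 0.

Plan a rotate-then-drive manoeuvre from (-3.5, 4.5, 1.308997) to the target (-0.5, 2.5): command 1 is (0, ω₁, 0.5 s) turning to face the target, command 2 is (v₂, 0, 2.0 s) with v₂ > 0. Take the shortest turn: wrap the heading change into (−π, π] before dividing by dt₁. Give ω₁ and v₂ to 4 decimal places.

heading to target = atan2(2.5−4.5, -0.5−-3.5) = -0.5880
Δθ = wrap(-0.5880 − 1.3090) = -1.8970; ω₁ = Δθ/dt₁ = -3.7940
distance = √((-0.5−-3.5)² + (2.5−4.5)²) = 3.6056; v₂ = distance/dt₂ = 1.8028

ω₁ = -3.7940, v₂ = 1.8028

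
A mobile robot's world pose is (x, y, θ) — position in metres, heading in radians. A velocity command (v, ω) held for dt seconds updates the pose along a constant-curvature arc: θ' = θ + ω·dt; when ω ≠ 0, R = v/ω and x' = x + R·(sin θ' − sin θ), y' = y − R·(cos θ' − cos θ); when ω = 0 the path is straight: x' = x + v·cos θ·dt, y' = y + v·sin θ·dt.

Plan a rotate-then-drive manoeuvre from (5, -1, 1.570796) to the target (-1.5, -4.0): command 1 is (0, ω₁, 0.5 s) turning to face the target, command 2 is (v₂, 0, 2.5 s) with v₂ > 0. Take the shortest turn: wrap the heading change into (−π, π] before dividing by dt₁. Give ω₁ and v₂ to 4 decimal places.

heading to target = atan2(-4−-1, -1.5−5) = -2.7092
Δθ = wrap(-2.7092 − 1.5708) = 2.0032; ω₁ = Δθ/dt₁ = 4.0064
distance = √((-1.5−5)² + (-4−-1)²) = 7.1589; v₂ = distance/dt₂ = 2.8636

ω₁ = 4.0064, v₂ = 2.8636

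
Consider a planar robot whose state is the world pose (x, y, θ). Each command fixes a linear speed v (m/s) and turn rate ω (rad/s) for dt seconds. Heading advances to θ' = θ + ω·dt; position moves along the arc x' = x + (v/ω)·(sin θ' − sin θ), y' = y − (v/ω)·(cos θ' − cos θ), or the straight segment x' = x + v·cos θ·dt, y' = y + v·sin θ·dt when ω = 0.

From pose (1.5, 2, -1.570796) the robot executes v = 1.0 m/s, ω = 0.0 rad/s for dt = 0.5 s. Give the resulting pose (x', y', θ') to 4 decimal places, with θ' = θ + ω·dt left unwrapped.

θ' = -1.5708 + 0.0·0.5 = -1.5708
ω = 0 → straight: x' = 1.5 + 1.0·cos(-1.5708)·0.5 = 1.5000
y' = 2 + 1.0·sin(-1.5708)·0.5 = 1.5000

(1.5000, 1.5000, -1.5708)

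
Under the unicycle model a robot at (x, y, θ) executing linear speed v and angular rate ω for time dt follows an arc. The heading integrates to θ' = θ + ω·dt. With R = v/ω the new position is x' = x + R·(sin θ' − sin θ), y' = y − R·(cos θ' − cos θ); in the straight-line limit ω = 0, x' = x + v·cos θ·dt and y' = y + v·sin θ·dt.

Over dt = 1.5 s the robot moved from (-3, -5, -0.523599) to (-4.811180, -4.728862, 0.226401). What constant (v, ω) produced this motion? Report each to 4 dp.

Δθ = 0.226401 − -0.523599 = 0.750000
ω = Δθ/dt = 0.750000/1.5 = 0.5000
R = Δx/(sin θ' − sin θ) = -2.5000
v = R·ω = -2.5000·0.5000 = -1.2500

v = -1.2500, ω = 0.5000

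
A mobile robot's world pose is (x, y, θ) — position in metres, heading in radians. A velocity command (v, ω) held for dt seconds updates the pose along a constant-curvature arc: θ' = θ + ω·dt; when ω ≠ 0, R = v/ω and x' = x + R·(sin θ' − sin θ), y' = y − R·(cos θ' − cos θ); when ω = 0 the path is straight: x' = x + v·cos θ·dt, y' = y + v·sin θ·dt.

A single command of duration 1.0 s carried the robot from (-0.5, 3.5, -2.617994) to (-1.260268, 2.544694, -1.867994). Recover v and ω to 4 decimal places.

v = 1.2500, ω = 0.7500

Δθ = -1.867994 − -2.617994 = 0.750000
ω = Δθ/dt = 0.750000/1.0 = 0.7500
R = −Δy/(cos θ' − cos θ) = 1.6667
v = R·ω = 1.6667·0.7500 = 1.2500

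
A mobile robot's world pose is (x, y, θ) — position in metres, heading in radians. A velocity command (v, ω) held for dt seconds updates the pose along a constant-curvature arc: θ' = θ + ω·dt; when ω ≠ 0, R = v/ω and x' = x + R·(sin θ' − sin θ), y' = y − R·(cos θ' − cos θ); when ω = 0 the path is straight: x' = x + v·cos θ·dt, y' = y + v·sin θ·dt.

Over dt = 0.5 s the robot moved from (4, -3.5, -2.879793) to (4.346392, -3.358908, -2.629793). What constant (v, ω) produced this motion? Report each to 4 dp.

Δθ = -2.629793 − -2.879793 = 0.250000
ω = Δθ/dt = 0.250000/0.5 = 0.5000
R = Δx/(sin θ' − sin θ) = -1.5000
v = R·ω = -1.5000·0.5000 = -0.7500

v = -0.7500, ω = 0.5000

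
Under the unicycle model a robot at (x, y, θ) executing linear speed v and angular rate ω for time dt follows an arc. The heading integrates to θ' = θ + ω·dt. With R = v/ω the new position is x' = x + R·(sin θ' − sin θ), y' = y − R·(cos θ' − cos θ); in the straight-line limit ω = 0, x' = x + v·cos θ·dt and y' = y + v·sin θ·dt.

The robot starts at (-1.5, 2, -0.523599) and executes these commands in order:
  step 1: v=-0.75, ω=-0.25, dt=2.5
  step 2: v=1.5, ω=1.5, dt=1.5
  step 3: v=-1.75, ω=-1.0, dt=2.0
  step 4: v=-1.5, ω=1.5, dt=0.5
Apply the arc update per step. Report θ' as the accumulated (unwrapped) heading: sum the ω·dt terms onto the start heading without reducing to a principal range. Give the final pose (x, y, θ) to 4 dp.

(-4.4970, 3.3943, -0.1486)

step 1: θ'=-1.1486 (R=3.0000) → pose (-2.7366, 3.3688, -1.1486)
step 2: θ'=1.1014 (R=1.0000) → pose (-0.9325, 3.3262, 1.1014)
step 3: θ'=-0.8986 (R=1.7500) → pose (-3.8626, 3.0281, -0.8986)
step 4: θ'=-0.1486 (R=-1.0000) → pose (-4.4970, 3.3943, -0.1486)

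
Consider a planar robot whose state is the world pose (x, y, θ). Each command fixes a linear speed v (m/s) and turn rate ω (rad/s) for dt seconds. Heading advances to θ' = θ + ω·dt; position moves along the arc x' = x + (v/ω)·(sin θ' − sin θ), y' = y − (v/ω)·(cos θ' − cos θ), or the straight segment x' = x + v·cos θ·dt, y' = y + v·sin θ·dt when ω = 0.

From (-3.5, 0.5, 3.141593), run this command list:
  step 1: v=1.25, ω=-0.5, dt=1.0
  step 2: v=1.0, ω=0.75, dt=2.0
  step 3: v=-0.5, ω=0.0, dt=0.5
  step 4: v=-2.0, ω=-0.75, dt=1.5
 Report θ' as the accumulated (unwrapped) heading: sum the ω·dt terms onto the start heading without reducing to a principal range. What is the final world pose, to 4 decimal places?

(-3.7483, 1.7718, 3.0166)

step 1: θ'=2.6416 (R=-2.5000) → pose (-4.6986, 0.8060, 2.6416)
step 2: θ'=4.1416 (R=1.3333) → pose (-6.4598, 0.3563, 4.1416)
step 3: θ'=4.1416 (straight) → pose (-6.3247, 0.5667, 4.1416)
step 4: θ'=3.0166 (R=2.6667) → pose (-3.7483, 1.7718, 3.0166)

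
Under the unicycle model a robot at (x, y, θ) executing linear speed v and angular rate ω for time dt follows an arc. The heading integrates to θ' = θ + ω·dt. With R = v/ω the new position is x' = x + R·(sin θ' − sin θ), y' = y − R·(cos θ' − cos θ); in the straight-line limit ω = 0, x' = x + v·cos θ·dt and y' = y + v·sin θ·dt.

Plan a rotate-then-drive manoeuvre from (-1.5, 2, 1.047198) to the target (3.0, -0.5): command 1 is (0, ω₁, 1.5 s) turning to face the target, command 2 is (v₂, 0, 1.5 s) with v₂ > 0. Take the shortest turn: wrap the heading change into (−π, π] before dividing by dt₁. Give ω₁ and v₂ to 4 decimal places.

ω₁ = -1.0362, v₂ = 3.4319

heading to target = atan2(-0.5−2, 3−-1.5) = -0.5071
Δθ = wrap(-0.5071 − 1.0472) = -1.5543; ω₁ = Δθ/dt₁ = -1.0362
distance = √((3−-1.5)² + (-0.5−2)²) = 5.1478; v₂ = distance/dt₂ = 3.4319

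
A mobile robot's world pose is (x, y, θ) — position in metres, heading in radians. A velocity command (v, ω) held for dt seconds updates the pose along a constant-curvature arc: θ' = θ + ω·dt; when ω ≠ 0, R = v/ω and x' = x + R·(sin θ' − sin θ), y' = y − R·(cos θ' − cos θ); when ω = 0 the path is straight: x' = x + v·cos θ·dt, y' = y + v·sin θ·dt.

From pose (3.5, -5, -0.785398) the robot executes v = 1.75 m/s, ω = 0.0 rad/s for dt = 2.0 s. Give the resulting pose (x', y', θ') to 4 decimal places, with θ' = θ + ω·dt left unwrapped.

θ' = -0.7854 + 0.0·2.0 = -0.7854
ω = 0 → straight: x' = 3.5 + 1.75·cos(-0.7854)·2.0 = 5.9749
y' = -5 + 1.75·sin(-0.7854)·2.0 = -7.4749

(5.9749, -7.4749, -0.7854)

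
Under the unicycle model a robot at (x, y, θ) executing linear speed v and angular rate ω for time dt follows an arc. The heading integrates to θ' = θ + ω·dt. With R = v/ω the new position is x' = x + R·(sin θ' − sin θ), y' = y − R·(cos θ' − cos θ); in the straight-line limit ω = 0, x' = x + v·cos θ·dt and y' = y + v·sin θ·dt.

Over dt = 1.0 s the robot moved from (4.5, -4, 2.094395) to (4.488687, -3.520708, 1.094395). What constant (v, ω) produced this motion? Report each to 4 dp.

v = 0.5000, ω = -1.0000

Δθ = 1.094395 − 2.094395 = -1.000000
ω = Δθ/dt = -1.000000/1.0 = -1.0000
R = −Δy/(cos θ' − cos θ) = -0.5000
v = R·ω = -0.5000·-1.0000 = 0.5000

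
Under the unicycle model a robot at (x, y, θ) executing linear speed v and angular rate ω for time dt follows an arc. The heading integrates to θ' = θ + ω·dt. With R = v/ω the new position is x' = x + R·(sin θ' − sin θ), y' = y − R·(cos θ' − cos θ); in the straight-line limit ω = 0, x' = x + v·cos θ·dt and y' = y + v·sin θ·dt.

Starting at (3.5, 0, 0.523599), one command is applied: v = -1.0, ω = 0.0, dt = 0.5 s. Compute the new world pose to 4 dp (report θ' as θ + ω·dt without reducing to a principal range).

(3.0670, -0.2500, 0.5236)

θ' = 0.5236 + 0.0·0.5 = 0.5236
ω = 0 → straight: x' = 3.5 + -1.0·cos(0.5236)·0.5 = 3.0670
y' = 0 + -1.0·sin(0.5236)·0.5 = -0.2500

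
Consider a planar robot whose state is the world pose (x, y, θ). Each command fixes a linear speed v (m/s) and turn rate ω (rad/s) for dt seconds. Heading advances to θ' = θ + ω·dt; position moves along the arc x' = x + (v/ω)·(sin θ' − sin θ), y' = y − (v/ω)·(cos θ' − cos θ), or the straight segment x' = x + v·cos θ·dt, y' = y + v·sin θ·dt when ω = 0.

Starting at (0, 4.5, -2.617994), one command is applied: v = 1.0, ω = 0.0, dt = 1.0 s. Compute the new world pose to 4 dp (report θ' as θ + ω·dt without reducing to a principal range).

θ' = -2.6180 + 0.0·1.0 = -2.6180
ω = 0 → straight: x' = 0 + 1.0·cos(-2.6180)·1.0 = -0.8660
y' = 4.5 + 1.0·sin(-2.6180)·1.0 = 4.0000

(-0.8660, 4.0000, -2.6180)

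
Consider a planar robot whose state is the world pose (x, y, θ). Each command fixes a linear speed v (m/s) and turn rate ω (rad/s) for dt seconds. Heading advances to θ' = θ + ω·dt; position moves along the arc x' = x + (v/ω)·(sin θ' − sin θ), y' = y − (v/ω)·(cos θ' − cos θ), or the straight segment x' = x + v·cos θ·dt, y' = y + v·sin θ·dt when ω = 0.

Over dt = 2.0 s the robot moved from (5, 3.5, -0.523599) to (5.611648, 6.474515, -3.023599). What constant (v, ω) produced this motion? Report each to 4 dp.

Δθ = -3.023599 − -0.523599 = -2.500000
ω = Δθ/dt = -2.500000/2.0 = -1.2500
R = −Δy/(cos θ' − cos θ) = 1.6000
v = R·ω = 1.6000·-1.2500 = -2.0000

v = -2.0000, ω = -1.2500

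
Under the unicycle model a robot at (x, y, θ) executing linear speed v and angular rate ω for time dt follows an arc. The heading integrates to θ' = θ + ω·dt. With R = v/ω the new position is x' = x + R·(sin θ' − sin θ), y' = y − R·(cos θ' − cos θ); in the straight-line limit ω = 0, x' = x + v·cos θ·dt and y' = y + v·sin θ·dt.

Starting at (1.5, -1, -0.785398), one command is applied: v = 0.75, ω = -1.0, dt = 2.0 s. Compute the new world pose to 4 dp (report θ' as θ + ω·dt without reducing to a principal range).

θ' = -0.7854 + -1.0·2.0 = -2.7854
R = v/ω = 0.75/-1.0 = -0.7500
x' = 1.5 + -0.7500·(sin -2.7854 − sin -0.7854) = 1.2312
y' = -1 − -0.7500·(cos -2.7854 − cos -0.7854) = -2.2333

(1.2312, -2.2333, -2.7854)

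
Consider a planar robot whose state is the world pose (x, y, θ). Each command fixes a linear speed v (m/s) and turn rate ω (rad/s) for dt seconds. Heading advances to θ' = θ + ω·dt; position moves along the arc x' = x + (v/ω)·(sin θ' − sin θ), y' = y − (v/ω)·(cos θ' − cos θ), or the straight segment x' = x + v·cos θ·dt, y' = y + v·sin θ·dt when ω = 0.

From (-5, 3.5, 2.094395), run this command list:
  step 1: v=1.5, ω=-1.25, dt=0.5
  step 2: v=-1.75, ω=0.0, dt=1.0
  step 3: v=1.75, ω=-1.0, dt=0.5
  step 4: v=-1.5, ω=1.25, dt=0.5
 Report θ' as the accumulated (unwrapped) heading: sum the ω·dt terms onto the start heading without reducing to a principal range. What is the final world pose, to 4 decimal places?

step 1: θ'=1.4694 (R=-1.2000) → pose (-5.1546, 4.2215, 1.4694)
step 2: θ'=1.4694 (straight) → pose (-5.3318, 2.4805, 1.4694)
step 3: θ'=0.9694 (R=-1.7500) → pose (-5.0337, 3.2935, 0.9694)
step 4: θ'=1.5944 (R=-1.2000) → pose (-5.2439, 2.5862, 1.5944)

(-5.2439, 2.5862, 1.5944)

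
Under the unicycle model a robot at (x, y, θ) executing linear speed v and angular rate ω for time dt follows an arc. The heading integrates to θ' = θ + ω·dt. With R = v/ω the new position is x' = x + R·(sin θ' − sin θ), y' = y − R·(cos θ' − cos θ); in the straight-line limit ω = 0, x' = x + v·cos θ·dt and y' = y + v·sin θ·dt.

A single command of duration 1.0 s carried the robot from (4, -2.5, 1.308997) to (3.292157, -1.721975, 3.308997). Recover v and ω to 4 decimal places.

v = 1.2500, ω = 2.0000

Δθ = 3.308997 − 1.308997 = 2.000000
ω = Δθ/dt = 2.000000/1.0 = 2.0000
R = −Δy/(cos θ' − cos θ) = 0.6250
v = R·ω = 0.6250·2.0000 = 1.2500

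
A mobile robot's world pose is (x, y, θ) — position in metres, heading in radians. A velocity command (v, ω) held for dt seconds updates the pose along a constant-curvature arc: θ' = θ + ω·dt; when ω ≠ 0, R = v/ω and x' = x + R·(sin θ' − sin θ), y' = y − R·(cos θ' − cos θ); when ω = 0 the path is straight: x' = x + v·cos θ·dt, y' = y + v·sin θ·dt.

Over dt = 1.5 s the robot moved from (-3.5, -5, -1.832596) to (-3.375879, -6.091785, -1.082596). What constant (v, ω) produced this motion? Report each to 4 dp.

v = 0.7500, ω = 0.5000

Δθ = -1.082596 − -1.832596 = 0.750000
ω = Δθ/dt = 0.750000/1.5 = 0.5000
R = −Δy/(cos θ' − cos θ) = 1.5000
v = R·ω = 1.5000·0.5000 = 0.7500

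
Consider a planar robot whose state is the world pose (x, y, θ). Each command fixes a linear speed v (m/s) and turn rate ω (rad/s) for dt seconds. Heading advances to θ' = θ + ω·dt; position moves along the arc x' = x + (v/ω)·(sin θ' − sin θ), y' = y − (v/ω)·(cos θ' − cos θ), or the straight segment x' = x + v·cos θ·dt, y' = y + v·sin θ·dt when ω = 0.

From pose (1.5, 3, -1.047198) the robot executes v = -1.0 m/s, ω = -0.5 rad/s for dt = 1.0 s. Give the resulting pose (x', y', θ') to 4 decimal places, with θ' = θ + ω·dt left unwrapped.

θ' = -1.0472 + -0.5·1.0 = -1.5472
R = v/ω = -1.0/-0.5 = 2.0000
x' = 1.5 + 2.0000·(sin -1.5472 − sin -1.0472) = 1.2326
y' = 3 − 2.0000·(cos -1.5472 − cos -1.0472) = 3.9528

(1.2326, 3.9528, -1.5472)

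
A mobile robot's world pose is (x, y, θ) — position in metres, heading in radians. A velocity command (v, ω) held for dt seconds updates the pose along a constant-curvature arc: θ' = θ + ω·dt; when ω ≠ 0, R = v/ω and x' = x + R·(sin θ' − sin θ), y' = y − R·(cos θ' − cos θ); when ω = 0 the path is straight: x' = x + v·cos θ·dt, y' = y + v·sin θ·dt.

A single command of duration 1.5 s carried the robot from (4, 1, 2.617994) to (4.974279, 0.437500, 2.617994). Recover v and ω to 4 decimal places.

v = -0.7500, ω = 0.0000

Δθ = 2.617994 − 2.617994 = 0.000000
ω = Δθ/dt = 0.000000/1.5 = 0.0000
ω = 0 → v = (Δx·cos θ + Δy·sin θ)/dt = -0.7500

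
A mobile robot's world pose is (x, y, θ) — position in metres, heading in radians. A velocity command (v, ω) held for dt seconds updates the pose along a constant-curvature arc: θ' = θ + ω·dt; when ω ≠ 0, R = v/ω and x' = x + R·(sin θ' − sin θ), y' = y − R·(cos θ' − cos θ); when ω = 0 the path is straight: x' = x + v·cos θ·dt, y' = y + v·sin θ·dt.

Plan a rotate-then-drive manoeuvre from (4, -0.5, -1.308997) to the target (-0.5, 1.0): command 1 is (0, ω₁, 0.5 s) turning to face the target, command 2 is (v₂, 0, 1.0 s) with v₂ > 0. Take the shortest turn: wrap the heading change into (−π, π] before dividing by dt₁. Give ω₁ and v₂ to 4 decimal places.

heading to target = atan2(1−-0.5, -0.5−4) = 2.8198
Δθ = wrap(2.8198 − -1.3090) = -2.1543; ω₁ = Δθ/dt₁ = -4.3087
distance = √((-0.5−4)² + (1−-0.5)²) = 4.7434; v₂ = distance/dt₂ = 4.7434

ω₁ = -4.3087, v₂ = 4.7434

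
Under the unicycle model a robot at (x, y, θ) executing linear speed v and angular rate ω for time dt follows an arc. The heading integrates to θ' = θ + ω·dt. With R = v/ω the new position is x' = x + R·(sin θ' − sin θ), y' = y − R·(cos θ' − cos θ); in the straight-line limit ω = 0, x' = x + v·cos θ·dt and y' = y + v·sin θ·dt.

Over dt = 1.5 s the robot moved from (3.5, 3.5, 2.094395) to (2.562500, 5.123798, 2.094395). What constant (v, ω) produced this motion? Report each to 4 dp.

v = 1.2500, ω = 0.0000

Δθ = 2.094395 − 2.094395 = 0.000000
ω = Δθ/dt = 0.000000/1.5 = 0.0000
ω = 0 → v = (Δx·cos θ + Δy·sin θ)/dt = 1.2500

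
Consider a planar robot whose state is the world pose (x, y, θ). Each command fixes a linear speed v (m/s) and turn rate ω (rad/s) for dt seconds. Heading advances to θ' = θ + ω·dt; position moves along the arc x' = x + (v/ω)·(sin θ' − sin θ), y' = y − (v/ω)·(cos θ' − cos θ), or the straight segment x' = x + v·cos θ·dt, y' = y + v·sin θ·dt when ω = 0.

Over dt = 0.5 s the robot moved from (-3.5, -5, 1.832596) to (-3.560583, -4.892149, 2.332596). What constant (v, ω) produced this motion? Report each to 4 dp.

Δθ = 2.332596 − 1.832596 = 0.500000
ω = Δθ/dt = 0.500000/0.5 = 1.0000
R = −Δy/(cos θ' − cos θ) = 0.2500
v = R·ω = 0.2500·1.0000 = 0.2500

v = 0.2500, ω = 1.0000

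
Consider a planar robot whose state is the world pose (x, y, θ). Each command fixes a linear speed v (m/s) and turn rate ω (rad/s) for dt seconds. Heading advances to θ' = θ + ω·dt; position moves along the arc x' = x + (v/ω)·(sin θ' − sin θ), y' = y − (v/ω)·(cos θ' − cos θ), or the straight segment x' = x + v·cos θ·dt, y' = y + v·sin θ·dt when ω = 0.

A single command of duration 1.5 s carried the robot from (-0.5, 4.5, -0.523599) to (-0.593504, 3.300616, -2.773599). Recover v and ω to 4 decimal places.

Δθ = -2.773599 − -0.523599 = -2.250000
ω = Δθ/dt = -2.250000/1.5 = -1.5000
R = −Δy/(cos θ' − cos θ) = -0.6667
v = R·ω = -0.6667·-1.5000 = 1.0000

v = 1.0000, ω = -1.5000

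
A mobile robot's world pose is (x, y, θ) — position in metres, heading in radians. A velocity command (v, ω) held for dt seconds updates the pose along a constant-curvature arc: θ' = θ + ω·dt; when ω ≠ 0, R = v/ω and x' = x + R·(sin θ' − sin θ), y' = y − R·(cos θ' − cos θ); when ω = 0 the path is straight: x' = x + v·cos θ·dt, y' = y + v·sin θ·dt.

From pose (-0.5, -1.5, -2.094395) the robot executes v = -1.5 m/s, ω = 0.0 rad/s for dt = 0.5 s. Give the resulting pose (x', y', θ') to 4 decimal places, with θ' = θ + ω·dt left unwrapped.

(-0.1250, -0.8505, -2.0944)

θ' = -2.0944 + 0.0·0.5 = -2.0944
ω = 0 → straight: x' = -0.5 + -1.5·cos(-2.0944)·0.5 = -0.1250
y' = -1.5 + -1.5·sin(-2.0944)·0.5 = -0.8505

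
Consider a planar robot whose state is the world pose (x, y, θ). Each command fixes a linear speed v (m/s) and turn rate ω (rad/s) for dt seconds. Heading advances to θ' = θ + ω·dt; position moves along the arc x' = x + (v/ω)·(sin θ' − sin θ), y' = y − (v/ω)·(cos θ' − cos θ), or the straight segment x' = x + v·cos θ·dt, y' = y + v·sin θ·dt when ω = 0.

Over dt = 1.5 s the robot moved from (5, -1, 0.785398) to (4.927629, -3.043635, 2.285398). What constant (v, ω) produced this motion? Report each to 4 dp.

Δθ = 2.285398 − 0.785398 = 1.500000
ω = Δθ/dt = 1.500000/1.5 = 1.0000
R = −Δy/(cos θ' − cos θ) = -1.5000
v = R·ω = -1.5000·1.0000 = -1.5000

v = -1.5000, ω = 1.0000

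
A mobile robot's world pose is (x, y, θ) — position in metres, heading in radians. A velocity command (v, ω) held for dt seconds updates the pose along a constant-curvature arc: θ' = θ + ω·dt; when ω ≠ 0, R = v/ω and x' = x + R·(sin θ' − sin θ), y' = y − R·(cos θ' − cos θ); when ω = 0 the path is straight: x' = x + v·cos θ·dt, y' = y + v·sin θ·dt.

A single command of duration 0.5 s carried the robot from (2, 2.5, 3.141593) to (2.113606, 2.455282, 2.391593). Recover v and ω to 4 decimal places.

v = -0.2500, ω = -1.5000

Δθ = 2.391593 − 3.141593 = -0.750000
ω = Δθ/dt = -0.750000/0.5 = -1.5000
R = Δx/(sin θ' − sin θ) = 0.1667
v = R·ω = 0.1667·-1.5000 = -0.2500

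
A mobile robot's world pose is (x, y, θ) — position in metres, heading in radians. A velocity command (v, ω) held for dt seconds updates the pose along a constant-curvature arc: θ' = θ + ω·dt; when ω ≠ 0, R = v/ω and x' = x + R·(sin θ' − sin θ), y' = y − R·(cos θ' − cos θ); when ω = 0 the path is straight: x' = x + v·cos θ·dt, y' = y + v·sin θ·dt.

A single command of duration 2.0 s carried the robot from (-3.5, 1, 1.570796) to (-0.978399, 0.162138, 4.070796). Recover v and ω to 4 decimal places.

Δθ = 4.070796 − 1.570796 = 2.500000
ω = Δθ/dt = 2.500000/2.0 = 1.2500
R = Δx/(sin θ' − sin θ) = -1.4000
v = R·ω = -1.4000·1.2500 = -1.7500

v = -1.7500, ω = 1.2500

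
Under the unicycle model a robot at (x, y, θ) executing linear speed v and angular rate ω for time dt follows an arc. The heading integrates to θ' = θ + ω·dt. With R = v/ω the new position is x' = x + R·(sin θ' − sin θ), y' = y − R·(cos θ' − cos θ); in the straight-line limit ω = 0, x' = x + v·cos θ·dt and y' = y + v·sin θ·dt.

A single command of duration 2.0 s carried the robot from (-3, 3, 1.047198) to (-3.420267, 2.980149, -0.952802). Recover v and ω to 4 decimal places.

Δθ = -0.952802 − 1.047198 = -2.000000
ω = Δθ/dt = -2.000000/2.0 = -1.0000
R = Δx/(sin θ' − sin θ) = 0.2500
v = R·ω = 0.2500·-1.0000 = -0.2500

v = -0.2500, ω = -1.0000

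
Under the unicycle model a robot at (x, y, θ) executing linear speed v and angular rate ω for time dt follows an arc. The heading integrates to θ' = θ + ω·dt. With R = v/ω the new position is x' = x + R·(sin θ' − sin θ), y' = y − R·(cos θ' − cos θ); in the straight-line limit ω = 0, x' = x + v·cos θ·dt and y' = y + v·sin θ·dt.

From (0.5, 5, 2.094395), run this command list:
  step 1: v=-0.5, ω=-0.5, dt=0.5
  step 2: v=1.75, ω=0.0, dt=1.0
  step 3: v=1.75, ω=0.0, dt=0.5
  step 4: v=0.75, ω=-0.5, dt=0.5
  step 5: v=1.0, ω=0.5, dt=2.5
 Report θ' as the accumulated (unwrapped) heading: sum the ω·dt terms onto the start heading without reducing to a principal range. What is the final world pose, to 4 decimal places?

(-1.5816, 9.5326, 2.8444)

step 1: θ'=1.8444 (R=1.0000) → pose (0.5968, 4.7702, 1.8444)
step 2: θ'=1.8444 (straight) → pose (0.1239, 6.4551, 1.8444)
step 3: θ'=1.8444 (straight) → pose (-0.1125, 7.2976, 1.8444)
step 4: θ'=1.5944 (R=-1.5000) → pose (-0.1679, 7.6675, 1.5944)
step 5: θ'=2.8444 (R=2.0000) → pose (-1.5816, 9.5326, 2.8444)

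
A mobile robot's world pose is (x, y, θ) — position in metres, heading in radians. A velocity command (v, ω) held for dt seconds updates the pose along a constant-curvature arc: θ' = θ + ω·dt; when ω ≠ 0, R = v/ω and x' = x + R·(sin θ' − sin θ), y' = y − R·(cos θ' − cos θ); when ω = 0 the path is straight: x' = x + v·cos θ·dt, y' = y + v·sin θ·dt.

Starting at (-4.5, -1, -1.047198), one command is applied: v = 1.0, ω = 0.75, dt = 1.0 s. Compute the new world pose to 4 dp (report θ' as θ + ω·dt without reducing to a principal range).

θ' = -1.0472 + 0.75·1.0 = -0.2972
R = v/ω = 1.0/0.75 = 1.3333
x' = -4.5 + 1.3333·(sin -0.2972 − sin -1.0472) = -3.7358
y' = -1 − 1.3333·(cos -0.2972 − cos -1.0472) = -1.6082

(-3.7358, -1.6082, -0.2972)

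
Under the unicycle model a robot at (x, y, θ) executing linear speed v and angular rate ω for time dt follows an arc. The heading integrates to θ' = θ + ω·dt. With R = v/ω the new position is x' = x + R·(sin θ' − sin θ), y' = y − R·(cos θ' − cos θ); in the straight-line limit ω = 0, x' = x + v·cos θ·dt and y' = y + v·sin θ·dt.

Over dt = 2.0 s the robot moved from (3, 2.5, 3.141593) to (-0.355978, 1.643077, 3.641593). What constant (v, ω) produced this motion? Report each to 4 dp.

v = 1.7500, ω = 0.2500

Δθ = 3.641593 − 3.141593 = 0.500000
ω = Δθ/dt = 0.500000/2.0 = 0.2500
R = Δx/(sin θ' − sin θ) = 7.0000
v = R·ω = 7.0000·0.2500 = 1.7500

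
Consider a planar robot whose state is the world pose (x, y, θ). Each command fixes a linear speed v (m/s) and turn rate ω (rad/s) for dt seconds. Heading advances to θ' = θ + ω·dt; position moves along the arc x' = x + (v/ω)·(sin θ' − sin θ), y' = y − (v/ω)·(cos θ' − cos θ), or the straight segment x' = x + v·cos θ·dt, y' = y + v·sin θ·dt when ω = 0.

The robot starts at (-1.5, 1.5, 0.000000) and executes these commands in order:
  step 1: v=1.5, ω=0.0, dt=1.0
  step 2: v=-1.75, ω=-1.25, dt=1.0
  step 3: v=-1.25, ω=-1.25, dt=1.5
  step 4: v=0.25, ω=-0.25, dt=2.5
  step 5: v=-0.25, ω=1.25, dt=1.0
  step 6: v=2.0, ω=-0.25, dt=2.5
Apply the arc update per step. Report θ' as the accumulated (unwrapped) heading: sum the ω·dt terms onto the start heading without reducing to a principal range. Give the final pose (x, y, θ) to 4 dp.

step 1: θ'=0.0000 (straight) → pose (0.0000, 1.5000, 0.0000)
step 2: θ'=-1.2500 (R=1.4000) → pose (-1.3286, 2.4585, -1.2500)
step 3: θ'=-3.1250 (R=1.0000) → pose (-0.3962, 3.7737, -3.1250)
step 4: θ'=-3.7500 (R=-1.0000) → pose (-0.9843, 3.9530, -3.7500)
step 5: θ'=-2.5000 (R=-0.2000) → pose (-0.7503, 3.9569, -2.5000)
step 6: θ'=-3.1250 (R=-8.0000) → pose (-5.4054, 2.3672, -3.1250)

(-5.4054, 2.3672, -3.1250)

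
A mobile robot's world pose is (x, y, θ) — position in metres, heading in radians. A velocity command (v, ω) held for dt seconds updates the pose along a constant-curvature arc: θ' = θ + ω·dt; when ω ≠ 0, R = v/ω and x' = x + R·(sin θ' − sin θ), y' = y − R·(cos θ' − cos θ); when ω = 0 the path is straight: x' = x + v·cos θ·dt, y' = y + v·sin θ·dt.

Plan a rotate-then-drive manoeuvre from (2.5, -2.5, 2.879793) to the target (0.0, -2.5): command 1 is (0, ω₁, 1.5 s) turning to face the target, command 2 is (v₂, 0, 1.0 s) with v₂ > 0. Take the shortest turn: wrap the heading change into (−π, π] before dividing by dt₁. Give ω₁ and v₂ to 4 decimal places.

ω₁ = 0.1745, v₂ = 2.5000

heading to target = atan2(-2.5−-2.5, 0−2.5) = 3.1416
Δθ = wrap(3.1416 − 2.8798) = 0.2618; ω₁ = Δθ/dt₁ = 0.1745
distance = √((0−2.5)² + (-2.5−-2.5)²) = 2.5000; v₂ = distance/dt₂ = 2.5000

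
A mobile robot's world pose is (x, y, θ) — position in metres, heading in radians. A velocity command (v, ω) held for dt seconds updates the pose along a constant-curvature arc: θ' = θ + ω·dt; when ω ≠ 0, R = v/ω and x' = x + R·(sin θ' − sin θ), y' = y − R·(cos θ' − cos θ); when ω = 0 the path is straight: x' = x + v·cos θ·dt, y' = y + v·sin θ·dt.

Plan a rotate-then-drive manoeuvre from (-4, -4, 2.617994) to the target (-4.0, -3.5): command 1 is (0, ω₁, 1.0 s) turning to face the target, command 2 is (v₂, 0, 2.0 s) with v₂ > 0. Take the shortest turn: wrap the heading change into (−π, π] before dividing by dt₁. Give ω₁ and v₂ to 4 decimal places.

ω₁ = -1.0472, v₂ = 0.2500

heading to target = atan2(-3.5−-4, -4−-4) = 1.5708
Δθ = wrap(1.5708 − 2.6180) = -1.0472; ω₁ = Δθ/dt₁ = -1.0472
distance = √((-4−-4)² + (-3.5−-4)²) = 0.5000; v₂ = distance/dt₂ = 0.2500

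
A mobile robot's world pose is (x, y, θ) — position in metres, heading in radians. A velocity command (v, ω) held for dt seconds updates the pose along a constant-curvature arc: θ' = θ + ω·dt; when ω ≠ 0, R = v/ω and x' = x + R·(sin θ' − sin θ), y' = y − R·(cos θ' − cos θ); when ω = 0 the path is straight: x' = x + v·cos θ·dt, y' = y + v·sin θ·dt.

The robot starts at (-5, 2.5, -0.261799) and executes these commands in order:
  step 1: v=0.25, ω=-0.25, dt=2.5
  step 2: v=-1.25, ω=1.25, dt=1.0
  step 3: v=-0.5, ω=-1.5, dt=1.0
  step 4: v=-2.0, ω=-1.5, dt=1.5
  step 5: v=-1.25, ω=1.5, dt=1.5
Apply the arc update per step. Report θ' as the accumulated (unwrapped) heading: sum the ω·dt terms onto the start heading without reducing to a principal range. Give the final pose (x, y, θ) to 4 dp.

step 1: θ'=-0.8868 (R=-1.0000) → pose (-4.4838, 2.1660, -0.8868)
step 2: θ'=0.3632 (R=-1.0000) → pose (-5.6141, 2.4688, 0.3632)
step 3: θ'=-1.1368 (R=0.3333) → pose (-6.0349, 2.6403, -1.1368)
step 4: θ'=-3.3868 (R=1.3333) → pose (-4.5015, 4.4944, -3.3868)
step 5: θ'=-1.1368 (R=-0.8333) → pose (-3.5432, 5.6532, -1.1368)

(-3.5432, 5.6532, -1.1368)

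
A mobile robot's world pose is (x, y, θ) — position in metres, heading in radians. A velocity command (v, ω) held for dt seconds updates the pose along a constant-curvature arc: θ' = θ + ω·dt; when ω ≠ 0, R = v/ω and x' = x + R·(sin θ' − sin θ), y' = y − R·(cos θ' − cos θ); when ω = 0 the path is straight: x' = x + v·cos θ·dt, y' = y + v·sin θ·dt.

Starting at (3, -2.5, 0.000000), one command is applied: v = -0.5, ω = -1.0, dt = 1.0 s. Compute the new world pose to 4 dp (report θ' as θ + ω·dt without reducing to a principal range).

(2.5793, -2.2702, -1.0000)

θ' = 0.0000 + -1.0·1.0 = -1.0000
R = v/ω = -0.5/-1.0 = 0.5000
x' = 3 + 0.5000·(sin -1.0000 − sin 0.0000) = 2.5793
y' = -2.5 − 0.5000·(cos -1.0000 − cos 0.0000) = -2.2702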